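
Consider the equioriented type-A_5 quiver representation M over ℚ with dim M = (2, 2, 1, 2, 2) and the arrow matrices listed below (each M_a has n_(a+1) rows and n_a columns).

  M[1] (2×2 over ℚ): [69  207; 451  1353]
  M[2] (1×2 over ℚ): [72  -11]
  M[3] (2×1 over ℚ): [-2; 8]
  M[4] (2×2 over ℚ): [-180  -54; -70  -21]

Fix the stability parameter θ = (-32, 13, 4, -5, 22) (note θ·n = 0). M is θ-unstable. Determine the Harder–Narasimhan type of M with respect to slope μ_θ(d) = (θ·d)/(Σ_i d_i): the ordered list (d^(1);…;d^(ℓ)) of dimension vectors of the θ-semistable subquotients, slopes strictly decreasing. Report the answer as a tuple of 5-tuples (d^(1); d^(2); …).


Interval decomposition of M: I[1,1], I[1,5], I[2,2], I[4,4], I[5,5].
HN type (ℓ=5): μ^(1)=22; μ^(2)=13; μ^(3)=4; μ^(4)=-5; μ^(5)=-32

((0, 0, 0, 0, 2); (0, 1, 0, 0, 0); (0, 1, 1, 1, 0); (0, 0, 0, 1, 0); (2, 0, 0, 0, 0))


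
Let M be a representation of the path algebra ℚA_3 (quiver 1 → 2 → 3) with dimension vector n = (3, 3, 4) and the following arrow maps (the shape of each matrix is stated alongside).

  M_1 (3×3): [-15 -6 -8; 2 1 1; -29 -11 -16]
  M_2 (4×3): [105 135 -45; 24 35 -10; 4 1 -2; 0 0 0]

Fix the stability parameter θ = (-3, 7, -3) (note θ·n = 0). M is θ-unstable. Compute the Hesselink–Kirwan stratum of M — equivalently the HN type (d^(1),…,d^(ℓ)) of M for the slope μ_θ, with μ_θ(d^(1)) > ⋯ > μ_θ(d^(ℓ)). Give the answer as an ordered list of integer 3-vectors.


Interval decomposition of M: I[1,2], I[1,3]^2, I[3,3]^2.
HN type (ℓ=3): μ^(1)=7; μ^(2)=2; μ^(3)=-3

((0, 1, 0); (0, 2, 2); (3, 0, 2))


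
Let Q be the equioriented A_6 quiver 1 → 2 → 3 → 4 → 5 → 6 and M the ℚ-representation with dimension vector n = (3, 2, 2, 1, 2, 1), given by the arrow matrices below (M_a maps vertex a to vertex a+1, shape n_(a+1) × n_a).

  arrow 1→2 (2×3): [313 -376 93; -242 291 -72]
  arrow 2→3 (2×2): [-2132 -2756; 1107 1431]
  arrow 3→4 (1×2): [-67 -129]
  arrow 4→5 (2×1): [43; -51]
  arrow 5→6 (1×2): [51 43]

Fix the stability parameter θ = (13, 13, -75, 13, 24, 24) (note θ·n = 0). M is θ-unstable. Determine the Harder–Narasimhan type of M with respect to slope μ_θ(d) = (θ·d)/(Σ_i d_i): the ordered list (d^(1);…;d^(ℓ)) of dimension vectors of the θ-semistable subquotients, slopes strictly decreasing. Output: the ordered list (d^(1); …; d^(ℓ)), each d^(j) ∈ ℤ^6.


Interval decomposition of M: I[1,1], I[1,2], I[1,5], I[3,3], I[5,6].
HN type (ℓ=4): μ^(1)=24; μ^(2)=13; μ^(3)=-49/3; μ^(4)=-75

((0, 0, 0, 0, 2, 1); (2, 1, 0, 1, 0, 0); (1, 1, 1, 0, 0, 0); (0, 0, 1, 0, 0, 0))


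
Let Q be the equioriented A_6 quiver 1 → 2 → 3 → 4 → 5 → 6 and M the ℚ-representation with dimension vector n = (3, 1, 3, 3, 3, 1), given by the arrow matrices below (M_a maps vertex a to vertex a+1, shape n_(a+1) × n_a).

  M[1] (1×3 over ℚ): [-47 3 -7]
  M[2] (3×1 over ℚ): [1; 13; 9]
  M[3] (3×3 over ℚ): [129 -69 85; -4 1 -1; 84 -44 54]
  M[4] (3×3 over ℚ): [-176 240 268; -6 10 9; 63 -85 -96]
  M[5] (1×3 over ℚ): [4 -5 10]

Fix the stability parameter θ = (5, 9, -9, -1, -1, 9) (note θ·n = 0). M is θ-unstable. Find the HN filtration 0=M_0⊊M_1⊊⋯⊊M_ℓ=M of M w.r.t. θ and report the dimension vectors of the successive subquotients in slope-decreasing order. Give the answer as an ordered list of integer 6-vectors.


Via rank(M_{q-1}∘⋯∘M_p): M ≅ I[1,1]^2, I[1,6], I[3,4], I[3,5], I[5,5].
μ_θ-semistable layers: μ^(1)=9; μ^(2)=5; μ^(3)=3/5; μ^(4)=-1; μ^(5)=-9

((0, 0, 0, 0, 0, 1); (2, 0, 0, 0, 0, 0); (1, 1, 1, 1, 1, 0); (0, 0, 0, 2, 2, 0); (0, 0, 2, 0, 0, 0))


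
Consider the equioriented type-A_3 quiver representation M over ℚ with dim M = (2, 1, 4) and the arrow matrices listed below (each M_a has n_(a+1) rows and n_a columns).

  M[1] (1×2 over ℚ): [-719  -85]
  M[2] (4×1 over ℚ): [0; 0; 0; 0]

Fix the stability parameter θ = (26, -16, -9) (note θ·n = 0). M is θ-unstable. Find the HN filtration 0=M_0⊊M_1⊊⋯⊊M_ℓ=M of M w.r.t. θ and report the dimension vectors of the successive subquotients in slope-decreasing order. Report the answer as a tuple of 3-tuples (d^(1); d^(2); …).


Barcode: M ≅ I[1,1], I[1,2], I[3,3]^4. HN layers by μ_θ (3 steps, strictly decreasing):
  μ^(1)=26; μ^(2)=5; μ^(3)=-9

((1, 0, 0); (1, 1, 0); (0, 0, 4))


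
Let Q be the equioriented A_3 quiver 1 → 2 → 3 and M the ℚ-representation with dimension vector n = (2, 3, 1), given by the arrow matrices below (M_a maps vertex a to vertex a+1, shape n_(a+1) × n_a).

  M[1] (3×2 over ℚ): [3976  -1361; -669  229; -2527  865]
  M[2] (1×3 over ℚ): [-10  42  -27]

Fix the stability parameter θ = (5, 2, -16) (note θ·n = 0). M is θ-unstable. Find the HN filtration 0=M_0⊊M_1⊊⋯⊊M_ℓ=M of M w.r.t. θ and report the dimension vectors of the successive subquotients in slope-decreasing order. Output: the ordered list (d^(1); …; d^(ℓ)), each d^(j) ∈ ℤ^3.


Interval decomposition of M: I[1,2], I[1,3], I[2,2].
HN type (ℓ=3): μ^(1)=7/2; μ^(2)=2; μ^(3)=-3

((1, 1, 0); (0, 1, 0); (1, 1, 1))


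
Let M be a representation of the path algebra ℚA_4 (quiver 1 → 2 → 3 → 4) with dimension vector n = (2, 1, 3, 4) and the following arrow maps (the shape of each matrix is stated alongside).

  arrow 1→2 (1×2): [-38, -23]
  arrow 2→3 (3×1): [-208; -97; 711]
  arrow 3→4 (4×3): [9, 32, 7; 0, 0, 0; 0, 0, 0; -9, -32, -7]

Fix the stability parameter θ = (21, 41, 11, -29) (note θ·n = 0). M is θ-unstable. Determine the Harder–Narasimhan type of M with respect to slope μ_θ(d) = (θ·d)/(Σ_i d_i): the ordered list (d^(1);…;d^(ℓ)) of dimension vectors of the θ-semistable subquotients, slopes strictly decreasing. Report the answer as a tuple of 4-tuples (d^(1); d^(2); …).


Via rank(M_{q-1}∘⋯∘M_p): M ≅ I[1,1], I[1,4], I[3,3]^2, I[4,4]^3.
μ_θ-semistable layers: μ^(1)=21; μ^(2)=11; μ^(3)=-29

((1, 0, 0, 0); (1, 1, 3, 1); (0, 0, 0, 3))


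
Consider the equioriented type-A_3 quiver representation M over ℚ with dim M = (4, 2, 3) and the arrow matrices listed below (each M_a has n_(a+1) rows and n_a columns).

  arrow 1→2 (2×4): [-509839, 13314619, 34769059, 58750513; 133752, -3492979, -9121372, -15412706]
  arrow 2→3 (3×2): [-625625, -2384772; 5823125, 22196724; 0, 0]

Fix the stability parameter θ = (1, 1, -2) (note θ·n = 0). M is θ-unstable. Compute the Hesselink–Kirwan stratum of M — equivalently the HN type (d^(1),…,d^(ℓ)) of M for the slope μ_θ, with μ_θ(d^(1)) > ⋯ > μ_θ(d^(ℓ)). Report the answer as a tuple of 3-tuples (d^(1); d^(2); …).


Interval decomposition of M: I[1,1]^2, I[1,2], I[1,3], I[3,3]^2.
HN type (ℓ=3): μ^(1)=1; μ^(2)=0; μ^(3)=-2

((3, 1, 0); (1, 1, 1); (0, 0, 2))


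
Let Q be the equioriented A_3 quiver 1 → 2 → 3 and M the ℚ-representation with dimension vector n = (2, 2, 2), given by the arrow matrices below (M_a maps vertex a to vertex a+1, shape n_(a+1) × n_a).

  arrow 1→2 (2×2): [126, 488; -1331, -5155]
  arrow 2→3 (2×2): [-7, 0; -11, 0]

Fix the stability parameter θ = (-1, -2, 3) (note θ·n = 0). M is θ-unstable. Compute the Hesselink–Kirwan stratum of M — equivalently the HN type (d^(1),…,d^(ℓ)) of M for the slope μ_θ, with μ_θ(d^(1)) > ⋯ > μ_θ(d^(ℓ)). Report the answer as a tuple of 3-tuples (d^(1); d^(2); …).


Via rank(M_{q-1}∘⋯∘M_p): M ≅ I[1,2], I[1,3], I[3,3].
μ_θ-semistable layers: μ^(1)=3; μ^(2)=-3/2

((0, 0, 2); (2, 2, 0))


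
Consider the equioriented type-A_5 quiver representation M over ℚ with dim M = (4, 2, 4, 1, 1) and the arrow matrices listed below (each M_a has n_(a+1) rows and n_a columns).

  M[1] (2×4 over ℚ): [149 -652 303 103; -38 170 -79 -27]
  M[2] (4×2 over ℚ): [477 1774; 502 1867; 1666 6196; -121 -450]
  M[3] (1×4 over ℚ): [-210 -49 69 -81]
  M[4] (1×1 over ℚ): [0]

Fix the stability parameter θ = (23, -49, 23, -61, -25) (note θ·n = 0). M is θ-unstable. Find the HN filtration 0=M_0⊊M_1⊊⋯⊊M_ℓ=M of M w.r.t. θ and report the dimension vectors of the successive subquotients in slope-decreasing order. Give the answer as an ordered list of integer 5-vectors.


Barcode: M ≅ I[1,1]^2, I[1,3], I[1,4], I[3,3]^2, I[5,5]. HN layers by μ_θ (4 steps, strictly decreasing):
  μ^(1)=23; μ^(2)=-13; μ^(3)=-16; μ^(4)=-25

((2, 0, 3, 0, 0); (1, 1, 0, 0, 0); (1, 1, 1, 1, 0); (0, 0, 0, 0, 1))


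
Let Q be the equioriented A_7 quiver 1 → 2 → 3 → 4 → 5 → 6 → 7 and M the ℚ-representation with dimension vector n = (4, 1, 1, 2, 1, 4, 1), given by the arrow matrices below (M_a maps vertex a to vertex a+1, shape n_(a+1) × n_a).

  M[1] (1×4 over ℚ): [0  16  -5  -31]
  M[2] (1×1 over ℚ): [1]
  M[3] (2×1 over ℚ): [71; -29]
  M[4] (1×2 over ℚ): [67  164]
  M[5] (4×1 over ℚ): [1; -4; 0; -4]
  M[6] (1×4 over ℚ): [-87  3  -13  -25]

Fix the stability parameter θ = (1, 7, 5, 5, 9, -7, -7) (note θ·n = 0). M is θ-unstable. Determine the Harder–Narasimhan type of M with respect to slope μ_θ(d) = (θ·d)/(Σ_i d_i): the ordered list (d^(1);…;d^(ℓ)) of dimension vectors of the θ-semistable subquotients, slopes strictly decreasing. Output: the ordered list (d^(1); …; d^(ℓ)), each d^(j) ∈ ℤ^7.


Via rank(M_{q-1}∘⋯∘M_p): M ≅ I[1,1]^3, I[1,7], I[4,4], I[6,6]^3.
μ_θ-semistable layers: μ^(1)=5; μ^(2)=2; μ^(3)=1; μ^(4)=-7

((0, 0, 0, 1, 0, 0, 0); (0, 1, 1, 1, 1, 1, 1); (4, 0, 0, 0, 0, 0, 0); (0, 0, 0, 0, 0, 3, 0))


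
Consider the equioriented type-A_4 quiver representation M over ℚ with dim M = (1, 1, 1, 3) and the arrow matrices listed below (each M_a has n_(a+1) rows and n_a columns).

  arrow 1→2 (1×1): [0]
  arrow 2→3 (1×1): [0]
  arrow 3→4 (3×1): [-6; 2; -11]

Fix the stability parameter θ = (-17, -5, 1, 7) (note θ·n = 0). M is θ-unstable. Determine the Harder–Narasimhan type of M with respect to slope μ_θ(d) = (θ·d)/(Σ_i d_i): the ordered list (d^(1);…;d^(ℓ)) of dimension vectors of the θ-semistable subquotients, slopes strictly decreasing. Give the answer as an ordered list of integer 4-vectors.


Barcode: M ≅ I[1,1], I[2,2], I[3,4], I[4,4]^2. HN layers by μ_θ (4 steps, strictly decreasing):
  μ^(1)=7; μ^(2)=1; μ^(3)=-5; μ^(4)=-17

((0, 0, 0, 3); (0, 0, 1, 0); (0, 1, 0, 0); (1, 0, 0, 0))


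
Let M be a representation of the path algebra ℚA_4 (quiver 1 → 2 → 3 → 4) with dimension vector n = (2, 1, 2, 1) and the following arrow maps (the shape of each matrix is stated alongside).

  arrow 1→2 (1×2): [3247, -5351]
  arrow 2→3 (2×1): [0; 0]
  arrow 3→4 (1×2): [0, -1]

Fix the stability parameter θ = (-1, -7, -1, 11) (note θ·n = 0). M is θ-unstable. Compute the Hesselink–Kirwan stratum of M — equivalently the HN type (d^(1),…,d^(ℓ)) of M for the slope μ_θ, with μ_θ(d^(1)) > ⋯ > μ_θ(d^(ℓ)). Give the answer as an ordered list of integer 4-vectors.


Via rank(M_{q-1}∘⋯∘M_p): M ≅ I[1,1], I[1,2], I[3,3], I[3,4].
μ_θ-semistable layers: μ^(1)=11; μ^(2)=-1; μ^(3)=-4

((0, 0, 0, 1); (1, 0, 2, 0); (1, 1, 0, 0))


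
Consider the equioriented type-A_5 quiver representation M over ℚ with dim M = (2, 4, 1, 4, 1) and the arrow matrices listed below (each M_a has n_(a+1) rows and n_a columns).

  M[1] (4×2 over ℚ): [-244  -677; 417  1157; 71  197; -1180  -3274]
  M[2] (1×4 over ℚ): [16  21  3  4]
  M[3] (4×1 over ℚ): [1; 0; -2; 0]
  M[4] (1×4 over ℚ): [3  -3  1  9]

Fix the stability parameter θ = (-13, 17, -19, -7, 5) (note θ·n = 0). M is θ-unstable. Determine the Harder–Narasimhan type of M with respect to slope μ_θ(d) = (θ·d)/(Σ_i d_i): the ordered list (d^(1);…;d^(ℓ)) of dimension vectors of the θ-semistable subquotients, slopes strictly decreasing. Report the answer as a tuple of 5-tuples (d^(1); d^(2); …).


Via rank(M_{q-1}∘⋯∘M_p): M ≅ I[1,2], I[1,5], I[2,2]^2, I[4,4]^3.
μ_θ-semistable layers: μ^(1)=17; μ^(2)=5; μ^(3)=-3; μ^(4)=-7; μ^(5)=-13

((0, 3, 0, 0, 0); (0, 0, 0, 0, 1); (0, 1, 1, 1, 0); (0, 0, 0, 3, 0); (2, 0, 0, 0, 0))


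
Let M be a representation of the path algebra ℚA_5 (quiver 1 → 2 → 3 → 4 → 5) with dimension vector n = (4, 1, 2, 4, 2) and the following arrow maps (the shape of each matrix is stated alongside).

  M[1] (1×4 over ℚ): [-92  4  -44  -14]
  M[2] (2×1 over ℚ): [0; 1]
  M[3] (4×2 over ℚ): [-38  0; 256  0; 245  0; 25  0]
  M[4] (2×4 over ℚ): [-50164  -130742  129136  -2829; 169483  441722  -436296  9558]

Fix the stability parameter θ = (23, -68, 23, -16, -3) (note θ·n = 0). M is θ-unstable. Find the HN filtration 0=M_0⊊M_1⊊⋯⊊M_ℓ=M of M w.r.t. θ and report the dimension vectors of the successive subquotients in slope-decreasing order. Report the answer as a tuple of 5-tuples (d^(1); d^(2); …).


Interval decomposition of M: I[1,1]^3, I[1,3], I[3,5], I[4,4]^2, I[4,5].
HN type (ℓ=5): μ^(1)=23; μ^(2)=4/3; μ^(3)=-3; μ^(4)=-16; μ^(5)=-45/2

((3, 0, 1, 0, 0); (0, 0, 1, 1, 1); (0, 0, 0, 0, 1); (0, 0, 0, 3, 0); (1, 1, 0, 0, 0))


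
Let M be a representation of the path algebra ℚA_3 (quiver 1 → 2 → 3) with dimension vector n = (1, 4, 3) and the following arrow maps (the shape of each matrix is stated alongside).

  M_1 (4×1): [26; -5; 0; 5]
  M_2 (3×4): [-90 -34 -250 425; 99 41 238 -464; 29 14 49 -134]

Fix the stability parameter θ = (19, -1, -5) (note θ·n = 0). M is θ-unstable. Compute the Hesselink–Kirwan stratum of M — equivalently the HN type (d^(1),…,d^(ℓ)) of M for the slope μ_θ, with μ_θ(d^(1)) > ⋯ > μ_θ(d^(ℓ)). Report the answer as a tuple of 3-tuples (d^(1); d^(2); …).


Interval decomposition of M: I[1,3], I[2,2], I[2,3]^2.
HN type (ℓ=3): μ^(1)=13/3; μ^(2)=-1; μ^(3)=-3

((1, 1, 1); (0, 1, 0); (0, 2, 2))


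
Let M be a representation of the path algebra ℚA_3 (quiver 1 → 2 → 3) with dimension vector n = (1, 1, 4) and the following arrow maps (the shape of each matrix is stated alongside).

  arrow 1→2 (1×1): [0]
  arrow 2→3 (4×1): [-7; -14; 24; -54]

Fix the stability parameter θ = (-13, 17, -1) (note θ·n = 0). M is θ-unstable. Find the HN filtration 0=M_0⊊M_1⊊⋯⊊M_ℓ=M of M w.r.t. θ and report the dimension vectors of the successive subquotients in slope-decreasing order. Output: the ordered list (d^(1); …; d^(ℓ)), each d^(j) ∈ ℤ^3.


Interval decomposition of M: I[1,1], I[2,3], I[3,3]^3.
HN type (ℓ=3): μ^(1)=8; μ^(2)=-1; μ^(3)=-13

((0, 1, 1); (0, 0, 3); (1, 0, 0))


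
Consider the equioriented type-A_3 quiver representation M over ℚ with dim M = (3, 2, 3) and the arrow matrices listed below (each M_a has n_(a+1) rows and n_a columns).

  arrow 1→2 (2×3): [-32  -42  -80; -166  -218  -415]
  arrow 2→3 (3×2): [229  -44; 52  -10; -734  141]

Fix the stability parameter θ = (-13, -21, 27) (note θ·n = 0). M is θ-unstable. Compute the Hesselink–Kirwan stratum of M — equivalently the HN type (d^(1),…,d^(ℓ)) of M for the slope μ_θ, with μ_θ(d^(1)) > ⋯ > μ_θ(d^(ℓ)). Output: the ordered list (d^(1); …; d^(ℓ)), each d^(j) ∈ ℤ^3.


Interval decomposition of M: I[1,1], I[1,3]^2, I[3,3].
HN type (ℓ=3): μ^(1)=27; μ^(2)=-13; μ^(3)=-17

((0, 0, 3); (1, 0, 0); (2, 2, 0))


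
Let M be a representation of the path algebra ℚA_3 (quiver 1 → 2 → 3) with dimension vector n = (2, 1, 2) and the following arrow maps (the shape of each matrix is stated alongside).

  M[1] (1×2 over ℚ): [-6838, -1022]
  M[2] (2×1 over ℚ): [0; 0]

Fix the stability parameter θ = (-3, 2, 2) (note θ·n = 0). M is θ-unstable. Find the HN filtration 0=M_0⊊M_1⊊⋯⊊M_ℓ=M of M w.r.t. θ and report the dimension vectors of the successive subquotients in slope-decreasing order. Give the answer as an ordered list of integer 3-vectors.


Via rank(M_{q-1}∘⋯∘M_p): M ≅ I[1,1], I[1,2], I[3,3]^2.
μ_θ-semistable layers: μ^(1)=2; μ^(2)=-3

((0, 1, 2); (2, 0, 0))


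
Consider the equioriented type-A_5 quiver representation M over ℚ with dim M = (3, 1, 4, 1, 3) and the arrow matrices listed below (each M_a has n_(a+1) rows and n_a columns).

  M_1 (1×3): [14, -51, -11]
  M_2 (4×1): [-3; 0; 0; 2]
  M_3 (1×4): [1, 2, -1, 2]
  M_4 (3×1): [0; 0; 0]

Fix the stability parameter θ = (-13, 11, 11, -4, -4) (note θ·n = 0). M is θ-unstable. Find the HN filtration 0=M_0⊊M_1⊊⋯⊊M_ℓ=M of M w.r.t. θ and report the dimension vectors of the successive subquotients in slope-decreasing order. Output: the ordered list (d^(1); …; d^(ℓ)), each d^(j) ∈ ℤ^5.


Barcode: M ≅ I[1,1]^2, I[1,4], I[3,3]^3, I[5,5]^3. HN layers by μ_θ (4 steps, strictly decreasing):
  μ^(1)=11; μ^(2)=6; μ^(3)=-4; μ^(4)=-13

((0, 0, 3, 0, 0); (0, 1, 1, 1, 0); (0, 0, 0, 0, 3); (3, 0, 0, 0, 0))


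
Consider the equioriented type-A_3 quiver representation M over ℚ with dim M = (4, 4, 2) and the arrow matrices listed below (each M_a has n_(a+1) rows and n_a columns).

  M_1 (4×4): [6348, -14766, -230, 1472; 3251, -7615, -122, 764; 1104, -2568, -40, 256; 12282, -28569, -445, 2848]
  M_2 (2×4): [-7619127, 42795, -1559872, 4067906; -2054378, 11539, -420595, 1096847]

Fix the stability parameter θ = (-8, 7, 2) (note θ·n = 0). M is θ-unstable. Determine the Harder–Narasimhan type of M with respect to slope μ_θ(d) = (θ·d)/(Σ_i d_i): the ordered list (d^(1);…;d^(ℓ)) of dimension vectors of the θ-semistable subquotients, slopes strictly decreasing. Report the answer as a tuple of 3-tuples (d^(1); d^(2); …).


Interval decomposition of M: I[1,1]^2, I[1,3]^2, I[2,2]^2.
HN type (ℓ=3): μ^(1)=7; μ^(2)=9/2; μ^(3)=-8

((0, 2, 0); (0, 2, 2); (4, 0, 0))


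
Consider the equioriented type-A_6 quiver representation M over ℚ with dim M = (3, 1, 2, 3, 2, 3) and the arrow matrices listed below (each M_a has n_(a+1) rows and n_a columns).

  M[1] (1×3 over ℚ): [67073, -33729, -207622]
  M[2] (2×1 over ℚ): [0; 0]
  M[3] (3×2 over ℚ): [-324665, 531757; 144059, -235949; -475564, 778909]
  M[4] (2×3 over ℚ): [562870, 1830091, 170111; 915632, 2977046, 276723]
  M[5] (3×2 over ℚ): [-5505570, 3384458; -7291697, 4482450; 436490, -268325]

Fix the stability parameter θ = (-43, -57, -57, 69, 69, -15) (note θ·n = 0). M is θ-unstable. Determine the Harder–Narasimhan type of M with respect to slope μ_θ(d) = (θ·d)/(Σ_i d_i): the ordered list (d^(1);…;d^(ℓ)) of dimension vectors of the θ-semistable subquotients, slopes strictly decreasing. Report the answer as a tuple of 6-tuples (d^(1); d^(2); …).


Via rank(M_{q-1}∘⋯∘M_p): M ≅ I[1,1]^2, I[1,2], I[3,6]^2, I[4,4], I[6,6].
μ_θ-semistable layers: μ^(1)=69; μ^(2)=41; μ^(3)=-15; μ^(4)=-43; μ^(5)=-50; μ^(6)=-57

((0, 0, 0, 1, 0, 0); (0, 0, 0, 2, 2, 2); (0, 0, 0, 0, 0, 1); (2, 0, 0, 0, 0, 0); (1, 1, 0, 0, 0, 0); (0, 0, 2, 0, 0, 0))


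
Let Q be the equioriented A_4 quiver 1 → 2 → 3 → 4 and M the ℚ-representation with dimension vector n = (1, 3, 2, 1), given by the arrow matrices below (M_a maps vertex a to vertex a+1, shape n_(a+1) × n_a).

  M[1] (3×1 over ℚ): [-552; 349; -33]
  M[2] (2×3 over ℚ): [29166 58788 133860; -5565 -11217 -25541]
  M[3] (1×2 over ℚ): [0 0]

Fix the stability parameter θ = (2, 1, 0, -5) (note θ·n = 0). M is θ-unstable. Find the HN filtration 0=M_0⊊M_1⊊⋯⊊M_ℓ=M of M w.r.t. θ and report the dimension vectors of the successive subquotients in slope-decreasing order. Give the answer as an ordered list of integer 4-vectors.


Barcode: M ≅ I[1,2], I[2,3]^2, I[4,4]. HN layers by μ_θ (3 steps, strictly decreasing):
  μ^(1)=3/2; μ^(2)=1/2; μ^(3)=-5

((1, 1, 0, 0); (0, 2, 2, 0); (0, 0, 0, 1))


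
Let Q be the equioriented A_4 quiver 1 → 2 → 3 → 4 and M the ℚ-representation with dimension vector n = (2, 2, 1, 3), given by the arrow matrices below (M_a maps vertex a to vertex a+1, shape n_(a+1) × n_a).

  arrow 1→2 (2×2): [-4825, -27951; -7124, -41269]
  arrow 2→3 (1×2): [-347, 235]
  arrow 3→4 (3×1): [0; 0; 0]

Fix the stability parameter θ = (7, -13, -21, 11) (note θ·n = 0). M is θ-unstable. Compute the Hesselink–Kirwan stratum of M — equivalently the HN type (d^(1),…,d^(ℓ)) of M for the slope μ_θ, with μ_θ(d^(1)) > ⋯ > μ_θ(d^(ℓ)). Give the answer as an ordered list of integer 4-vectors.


Via rank(M_{q-1}∘⋯∘M_p): M ≅ I[1,2], I[1,3], I[4,4]^3.
μ_θ-semistable layers: μ^(1)=11; μ^(2)=-3; μ^(3)=-9

((0, 0, 0, 3); (1, 1, 0, 0); (1, 1, 1, 0))


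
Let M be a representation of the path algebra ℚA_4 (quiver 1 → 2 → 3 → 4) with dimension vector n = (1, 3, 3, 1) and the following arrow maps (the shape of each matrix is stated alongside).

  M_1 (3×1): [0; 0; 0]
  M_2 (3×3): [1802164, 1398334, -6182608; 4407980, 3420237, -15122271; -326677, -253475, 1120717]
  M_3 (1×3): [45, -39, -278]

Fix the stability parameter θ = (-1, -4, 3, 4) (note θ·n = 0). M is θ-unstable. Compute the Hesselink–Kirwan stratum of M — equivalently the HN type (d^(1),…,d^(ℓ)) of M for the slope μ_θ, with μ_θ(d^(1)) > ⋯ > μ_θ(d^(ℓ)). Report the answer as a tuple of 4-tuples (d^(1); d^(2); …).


Via rank(M_{q-1}∘⋯∘M_p): M ≅ I[1,1], I[2,3]^2, I[2,4].
μ_θ-semistable layers: μ^(1)=4; μ^(2)=3; μ^(3)=-1; μ^(4)=-4

((0, 0, 0, 1); (0, 0, 3, 0); (1, 0, 0, 0); (0, 3, 0, 0))


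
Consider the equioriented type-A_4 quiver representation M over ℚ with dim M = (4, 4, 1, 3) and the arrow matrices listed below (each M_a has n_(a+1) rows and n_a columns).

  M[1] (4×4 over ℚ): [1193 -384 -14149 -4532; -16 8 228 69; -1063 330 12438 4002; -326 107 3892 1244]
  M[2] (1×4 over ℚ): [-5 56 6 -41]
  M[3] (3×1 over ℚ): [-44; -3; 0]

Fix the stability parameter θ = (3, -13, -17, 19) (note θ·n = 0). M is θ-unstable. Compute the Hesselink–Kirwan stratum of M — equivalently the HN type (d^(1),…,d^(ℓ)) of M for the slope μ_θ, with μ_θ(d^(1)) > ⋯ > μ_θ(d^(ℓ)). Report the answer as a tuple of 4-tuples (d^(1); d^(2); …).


Interval decomposition of M: I[1,2]^3, I[1,4], I[4,4]^2.
HN type (ℓ=3): μ^(1)=19; μ^(2)=-5; μ^(3)=-9

((0, 0, 0, 3); (3, 3, 0, 0); (1, 1, 1, 0))


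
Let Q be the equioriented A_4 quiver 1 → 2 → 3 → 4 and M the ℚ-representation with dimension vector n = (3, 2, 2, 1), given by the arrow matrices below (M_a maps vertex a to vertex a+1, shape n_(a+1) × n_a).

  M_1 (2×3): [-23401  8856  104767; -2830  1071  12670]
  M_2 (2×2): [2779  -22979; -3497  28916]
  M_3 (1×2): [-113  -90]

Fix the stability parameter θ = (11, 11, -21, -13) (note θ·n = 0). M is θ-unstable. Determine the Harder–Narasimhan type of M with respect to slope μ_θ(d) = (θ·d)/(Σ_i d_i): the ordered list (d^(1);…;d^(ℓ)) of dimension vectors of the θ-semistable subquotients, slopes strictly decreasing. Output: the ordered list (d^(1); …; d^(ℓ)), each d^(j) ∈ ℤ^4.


Interval decomposition of M: I[1,1], I[1,3], I[1,4].
HN type (ℓ=3): μ^(1)=11; μ^(2)=1/3; μ^(3)=-3

((1, 0, 0, 0); (1, 1, 1, 0); (1, 1, 1, 1))


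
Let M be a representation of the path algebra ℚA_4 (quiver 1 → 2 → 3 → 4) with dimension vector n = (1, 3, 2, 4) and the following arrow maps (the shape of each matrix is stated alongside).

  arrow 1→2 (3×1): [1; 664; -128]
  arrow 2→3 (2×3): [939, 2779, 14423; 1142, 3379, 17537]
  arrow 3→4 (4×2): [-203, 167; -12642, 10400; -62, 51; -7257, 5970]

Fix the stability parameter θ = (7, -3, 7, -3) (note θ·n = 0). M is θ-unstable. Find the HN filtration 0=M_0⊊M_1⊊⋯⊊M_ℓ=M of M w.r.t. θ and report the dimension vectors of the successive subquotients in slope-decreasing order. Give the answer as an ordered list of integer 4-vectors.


Interval decomposition of M: I[1,4], I[2,2], I[2,4], I[4,4]^2.
HN type (ℓ=2): μ^(1)=2; μ^(2)=-3

((1, 1, 2, 2); (0, 2, 0, 2))


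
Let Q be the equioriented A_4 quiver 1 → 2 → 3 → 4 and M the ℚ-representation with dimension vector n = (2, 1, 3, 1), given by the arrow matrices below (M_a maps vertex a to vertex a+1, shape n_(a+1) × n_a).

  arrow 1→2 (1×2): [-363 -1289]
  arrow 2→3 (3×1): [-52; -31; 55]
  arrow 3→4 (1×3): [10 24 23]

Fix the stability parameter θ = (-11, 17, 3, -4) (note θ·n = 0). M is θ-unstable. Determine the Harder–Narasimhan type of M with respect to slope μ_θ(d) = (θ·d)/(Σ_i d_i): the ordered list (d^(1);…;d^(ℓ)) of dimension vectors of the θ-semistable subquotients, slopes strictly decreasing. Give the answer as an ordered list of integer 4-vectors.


Interval decomposition of M: I[1,1], I[1,4], I[3,3]^2.
HN type (ℓ=3): μ^(1)=16/3; μ^(2)=3; μ^(3)=-11

((0, 1, 1, 1); (0, 0, 2, 0); (2, 0, 0, 0))


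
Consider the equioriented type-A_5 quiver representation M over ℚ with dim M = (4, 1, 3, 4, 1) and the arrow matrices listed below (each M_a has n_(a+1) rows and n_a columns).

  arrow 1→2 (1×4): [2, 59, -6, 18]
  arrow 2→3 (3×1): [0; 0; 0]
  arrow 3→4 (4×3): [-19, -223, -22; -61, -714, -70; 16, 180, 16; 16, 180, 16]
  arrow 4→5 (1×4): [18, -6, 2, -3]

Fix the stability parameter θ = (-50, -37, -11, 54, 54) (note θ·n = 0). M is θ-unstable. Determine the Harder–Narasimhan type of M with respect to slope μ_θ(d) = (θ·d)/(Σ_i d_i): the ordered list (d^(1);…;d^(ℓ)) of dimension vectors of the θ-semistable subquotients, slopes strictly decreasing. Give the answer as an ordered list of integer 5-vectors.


Barcode: M ≅ I[1,1]^3, I[1,2], I[3,3], I[3,4], I[3,5], I[4,4]^2. HN layers by μ_θ (4 steps, strictly decreasing):
  μ^(1)=54; μ^(2)=-11; μ^(3)=-37; μ^(4)=-50

((0, 0, 0, 4, 1); (0, 0, 3, 0, 0); (0, 1, 0, 0, 0); (4, 0, 0, 0, 0))


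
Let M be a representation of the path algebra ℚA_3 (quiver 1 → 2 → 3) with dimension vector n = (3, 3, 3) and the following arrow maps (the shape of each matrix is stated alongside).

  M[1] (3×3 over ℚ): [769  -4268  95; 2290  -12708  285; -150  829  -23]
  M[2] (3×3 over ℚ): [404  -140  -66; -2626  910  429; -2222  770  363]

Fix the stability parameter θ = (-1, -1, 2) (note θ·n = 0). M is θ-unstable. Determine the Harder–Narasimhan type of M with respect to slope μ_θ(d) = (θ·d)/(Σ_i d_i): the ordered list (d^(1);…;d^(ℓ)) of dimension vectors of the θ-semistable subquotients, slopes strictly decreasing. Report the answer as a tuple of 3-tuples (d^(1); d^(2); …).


Via rank(M_{q-1}∘⋯∘M_p): M ≅ I[1,2]^2, I[1,3], I[3,3]^2.
μ_θ-semistable layers: μ^(1)=2; μ^(2)=-1

((0, 0, 3); (3, 3, 0))


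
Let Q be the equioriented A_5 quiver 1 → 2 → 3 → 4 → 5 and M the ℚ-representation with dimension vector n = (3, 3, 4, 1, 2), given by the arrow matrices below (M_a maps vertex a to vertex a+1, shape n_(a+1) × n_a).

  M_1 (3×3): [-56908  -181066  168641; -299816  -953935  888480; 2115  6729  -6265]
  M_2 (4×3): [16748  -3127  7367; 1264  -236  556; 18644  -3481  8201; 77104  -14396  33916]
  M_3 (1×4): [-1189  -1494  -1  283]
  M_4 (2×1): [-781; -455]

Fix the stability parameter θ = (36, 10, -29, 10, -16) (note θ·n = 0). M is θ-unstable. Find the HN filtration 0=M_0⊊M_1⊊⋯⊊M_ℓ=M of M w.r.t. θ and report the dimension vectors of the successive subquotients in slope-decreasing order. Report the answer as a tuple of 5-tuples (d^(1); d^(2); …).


Barcode: M ≅ I[1,2]^2, I[1,3], I[3,3]^2, I[3,5], I[5,5]. HN layers by μ_θ (5 steps, strictly decreasing):
  μ^(1)=23; μ^(2)=17/3; μ^(3)=-3; μ^(4)=-16; μ^(5)=-29

((2, 2, 0, 0, 0); (1, 1, 1, 0, 0); (0, 0, 0, 1, 1); (0, 0, 0, 0, 1); (0, 0, 3, 0, 0))


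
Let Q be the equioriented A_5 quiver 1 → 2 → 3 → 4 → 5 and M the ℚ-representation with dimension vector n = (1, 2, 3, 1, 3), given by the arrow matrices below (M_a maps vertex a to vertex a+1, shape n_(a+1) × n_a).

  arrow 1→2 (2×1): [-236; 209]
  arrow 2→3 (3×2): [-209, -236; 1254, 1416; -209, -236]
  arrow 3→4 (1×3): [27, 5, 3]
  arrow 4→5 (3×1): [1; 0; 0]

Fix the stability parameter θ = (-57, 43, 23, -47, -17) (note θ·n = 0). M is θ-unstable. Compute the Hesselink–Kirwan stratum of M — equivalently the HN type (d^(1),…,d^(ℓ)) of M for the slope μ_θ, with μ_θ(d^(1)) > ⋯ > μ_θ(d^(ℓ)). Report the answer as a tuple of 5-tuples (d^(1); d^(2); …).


Via rank(M_{q-1}∘⋯∘M_p): M ≅ I[1,2], I[2,3], I[3,3], I[3,5], I[5,5]^2.
μ_θ-semistable layers: μ^(1)=43; μ^(2)=33; μ^(3)=23; μ^(4)=-41/3; μ^(5)=-17; μ^(6)=-57

((0, 1, 0, 0, 0); (0, 1, 1, 0, 0); (0, 0, 1, 0, 0); (0, 0, 1, 1, 1); (0, 0, 0, 0, 2); (1, 0, 0, 0, 0))


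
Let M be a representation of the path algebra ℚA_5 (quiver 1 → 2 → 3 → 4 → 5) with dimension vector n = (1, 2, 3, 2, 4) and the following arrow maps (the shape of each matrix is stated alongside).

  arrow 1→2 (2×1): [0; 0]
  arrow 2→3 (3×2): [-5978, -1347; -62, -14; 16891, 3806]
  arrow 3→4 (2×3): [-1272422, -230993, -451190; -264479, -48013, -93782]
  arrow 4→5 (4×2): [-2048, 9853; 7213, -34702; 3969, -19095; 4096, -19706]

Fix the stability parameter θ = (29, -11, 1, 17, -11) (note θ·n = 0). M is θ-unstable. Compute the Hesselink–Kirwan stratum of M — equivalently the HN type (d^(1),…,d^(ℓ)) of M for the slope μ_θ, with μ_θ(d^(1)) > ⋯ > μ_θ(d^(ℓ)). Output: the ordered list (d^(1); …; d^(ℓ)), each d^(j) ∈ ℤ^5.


Barcode: M ≅ I[1,1], I[2,3], I[2,5], I[3,5], I[5,5]^2. HN layers by μ_θ (4 steps, strictly decreasing):
  μ^(1)=29; μ^(2)=3; μ^(3)=1; μ^(4)=-11

((1, 0, 0, 0, 0); (0, 0, 0, 2, 2); (0, 0, 3, 0, 0); (0, 2, 0, 0, 2))


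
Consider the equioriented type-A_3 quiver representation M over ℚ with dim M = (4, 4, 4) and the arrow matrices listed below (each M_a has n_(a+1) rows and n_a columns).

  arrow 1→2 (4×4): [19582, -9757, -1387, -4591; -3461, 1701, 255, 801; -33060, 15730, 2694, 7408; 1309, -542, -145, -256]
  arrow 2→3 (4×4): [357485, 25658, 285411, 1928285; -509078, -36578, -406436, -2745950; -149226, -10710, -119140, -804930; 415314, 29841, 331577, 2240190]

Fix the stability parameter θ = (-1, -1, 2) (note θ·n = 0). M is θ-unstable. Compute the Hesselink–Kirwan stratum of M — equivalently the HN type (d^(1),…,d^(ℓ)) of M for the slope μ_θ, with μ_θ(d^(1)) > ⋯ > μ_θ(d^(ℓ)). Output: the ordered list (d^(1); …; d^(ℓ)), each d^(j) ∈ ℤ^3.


Interval decomposition of M: I[1,2]^2, I[1,3]^2, I[3,3]^2.
HN type (ℓ=2): μ^(1)=2; μ^(2)=-1

((0, 0, 4); (4, 4, 0))


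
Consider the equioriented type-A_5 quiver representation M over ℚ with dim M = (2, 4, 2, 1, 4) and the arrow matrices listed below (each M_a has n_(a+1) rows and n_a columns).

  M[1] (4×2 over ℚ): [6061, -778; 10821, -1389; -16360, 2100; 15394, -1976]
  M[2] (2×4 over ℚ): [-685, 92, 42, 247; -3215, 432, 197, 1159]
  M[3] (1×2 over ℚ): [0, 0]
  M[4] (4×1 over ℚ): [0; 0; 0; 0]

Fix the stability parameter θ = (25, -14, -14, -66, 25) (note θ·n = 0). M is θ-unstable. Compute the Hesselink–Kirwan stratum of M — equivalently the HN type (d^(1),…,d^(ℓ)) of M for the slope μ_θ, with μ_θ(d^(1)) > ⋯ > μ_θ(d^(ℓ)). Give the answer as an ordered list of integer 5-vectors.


Barcode: M ≅ I[1,2], I[1,3], I[2,2], I[2,3], I[4,4], I[5,5]^4. HN layers by μ_θ (5 steps, strictly decreasing):
  μ^(1)=25; μ^(2)=11/2; μ^(3)=-1; μ^(4)=-14; μ^(5)=-66

((0, 0, 0, 0, 4); (1, 1, 0, 0, 0); (1, 1, 1, 0, 0); (0, 2, 1, 0, 0); (0, 0, 0, 1, 0))


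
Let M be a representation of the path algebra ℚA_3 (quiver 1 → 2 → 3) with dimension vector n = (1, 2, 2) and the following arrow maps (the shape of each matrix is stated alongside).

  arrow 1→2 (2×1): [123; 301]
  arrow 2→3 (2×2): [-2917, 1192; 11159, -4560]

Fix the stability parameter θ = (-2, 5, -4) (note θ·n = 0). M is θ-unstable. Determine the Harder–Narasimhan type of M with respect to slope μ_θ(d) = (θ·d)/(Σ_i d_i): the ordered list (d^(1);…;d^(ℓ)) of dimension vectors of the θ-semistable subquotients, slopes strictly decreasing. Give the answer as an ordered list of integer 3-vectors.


Interval decomposition of M: I[1,3], I[2,3].
HN type (ℓ=2): μ^(1)=1/2; μ^(2)=-2

((0, 2, 2); (1, 0, 0))


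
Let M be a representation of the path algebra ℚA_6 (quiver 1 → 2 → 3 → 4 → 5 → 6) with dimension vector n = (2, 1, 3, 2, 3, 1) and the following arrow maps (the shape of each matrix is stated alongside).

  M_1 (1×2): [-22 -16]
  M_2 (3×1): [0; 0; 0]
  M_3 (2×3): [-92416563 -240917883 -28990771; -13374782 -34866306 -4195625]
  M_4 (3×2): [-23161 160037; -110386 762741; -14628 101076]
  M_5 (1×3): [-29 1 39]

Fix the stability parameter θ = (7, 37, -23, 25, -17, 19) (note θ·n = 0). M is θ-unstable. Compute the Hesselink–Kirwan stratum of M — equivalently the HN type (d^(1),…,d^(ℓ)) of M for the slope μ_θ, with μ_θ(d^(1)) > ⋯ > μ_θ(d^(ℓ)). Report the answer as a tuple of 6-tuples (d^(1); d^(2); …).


Interval decomposition of M: I[1,1], I[1,2], I[3,3], I[3,5], I[3,6], I[5,5].
HN type (ℓ=6): μ^(1)=37; μ^(2)=19; μ^(3)=7; μ^(4)=4; μ^(5)=-17; μ^(6)=-23

((0, 1, 0, 0, 0, 0); (0, 0, 0, 0, 0, 1); (2, 0, 0, 0, 0, 0); (0, 0, 0, 2, 2, 0); (0, 0, 0, 0, 1, 0); (0, 0, 3, 0, 0, 0))


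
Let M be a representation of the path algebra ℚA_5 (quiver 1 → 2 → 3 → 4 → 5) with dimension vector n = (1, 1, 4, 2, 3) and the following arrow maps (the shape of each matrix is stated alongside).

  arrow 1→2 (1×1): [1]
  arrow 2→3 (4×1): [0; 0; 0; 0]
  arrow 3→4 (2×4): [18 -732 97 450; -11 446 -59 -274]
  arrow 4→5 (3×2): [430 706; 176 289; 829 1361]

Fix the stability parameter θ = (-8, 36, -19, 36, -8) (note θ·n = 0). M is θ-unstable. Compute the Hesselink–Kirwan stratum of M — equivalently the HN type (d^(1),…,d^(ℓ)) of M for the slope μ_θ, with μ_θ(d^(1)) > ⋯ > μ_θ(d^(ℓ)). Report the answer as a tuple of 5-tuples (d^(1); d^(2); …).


Barcode: M ≅ I[1,2], I[3,3]^2, I[3,5]^2, I[5,5]. HN layers by μ_θ (4 steps, strictly decreasing):
  μ^(1)=36; μ^(2)=14; μ^(3)=-8; μ^(4)=-19

((0, 1, 0, 0, 0); (0, 0, 0, 2, 2); (1, 0, 0, 0, 1); (0, 0, 4, 0, 0))


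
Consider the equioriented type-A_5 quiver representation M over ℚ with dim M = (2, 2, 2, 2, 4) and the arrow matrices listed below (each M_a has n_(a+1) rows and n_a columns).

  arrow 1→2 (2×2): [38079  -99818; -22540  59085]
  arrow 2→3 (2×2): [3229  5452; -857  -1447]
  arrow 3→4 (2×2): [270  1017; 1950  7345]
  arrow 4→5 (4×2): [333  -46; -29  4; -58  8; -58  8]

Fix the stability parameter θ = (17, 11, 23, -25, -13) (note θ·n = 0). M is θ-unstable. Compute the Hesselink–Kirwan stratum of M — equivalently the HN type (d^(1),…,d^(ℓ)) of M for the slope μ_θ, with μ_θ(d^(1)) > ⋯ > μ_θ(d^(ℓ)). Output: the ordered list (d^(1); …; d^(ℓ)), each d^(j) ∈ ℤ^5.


Via rank(M_{q-1}∘⋯∘M_p): M ≅ I[1,3], I[1,5], I[4,5], I[5,5]^2.
μ_θ-semistable layers: μ^(1)=23; μ^(2)=14; μ^(3)=13/5; μ^(4)=-13; μ^(5)=-25

((0, 0, 1, 0, 0); (1, 1, 0, 0, 0); (1, 1, 1, 1, 1); (0, 0, 0, 0, 3); (0, 0, 0, 1, 0))


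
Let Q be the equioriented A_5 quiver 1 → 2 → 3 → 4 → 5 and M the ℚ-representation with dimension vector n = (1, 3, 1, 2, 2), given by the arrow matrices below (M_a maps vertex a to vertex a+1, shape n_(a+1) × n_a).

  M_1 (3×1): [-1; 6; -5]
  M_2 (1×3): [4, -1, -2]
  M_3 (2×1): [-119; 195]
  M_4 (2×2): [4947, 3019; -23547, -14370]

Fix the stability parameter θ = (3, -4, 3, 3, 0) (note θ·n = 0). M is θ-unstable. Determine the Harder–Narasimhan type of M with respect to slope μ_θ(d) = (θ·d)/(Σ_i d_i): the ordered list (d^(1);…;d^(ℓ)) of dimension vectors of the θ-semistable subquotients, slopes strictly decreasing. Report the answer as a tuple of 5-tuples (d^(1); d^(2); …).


Interval decomposition of M: I[1,2], I[2,2], I[2,5], I[4,5].
HN type (ℓ=4): μ^(1)=2; μ^(2)=3/2; μ^(3)=-1/2; μ^(4)=-4

((0, 0, 1, 1, 1); (0, 0, 0, 1, 1); (1, 1, 0, 0, 0); (0, 2, 0, 0, 0))


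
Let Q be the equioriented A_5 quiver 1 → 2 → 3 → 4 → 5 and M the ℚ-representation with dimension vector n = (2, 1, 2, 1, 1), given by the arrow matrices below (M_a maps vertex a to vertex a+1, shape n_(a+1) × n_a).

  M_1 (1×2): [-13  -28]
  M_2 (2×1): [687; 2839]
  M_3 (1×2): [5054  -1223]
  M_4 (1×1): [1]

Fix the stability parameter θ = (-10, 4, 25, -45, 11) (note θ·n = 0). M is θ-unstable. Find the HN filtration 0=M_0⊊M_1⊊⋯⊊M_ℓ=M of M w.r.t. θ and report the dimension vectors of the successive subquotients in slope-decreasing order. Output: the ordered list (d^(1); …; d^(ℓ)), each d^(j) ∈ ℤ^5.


Via rank(M_{q-1}∘⋯∘M_p): M ≅ I[1,1], I[1,5], I[3,3].
μ_θ-semistable layers: μ^(1)=25; μ^(2)=11; μ^(3)=-16/3; μ^(4)=-10

((0, 0, 1, 0, 0); (0, 0, 0, 0, 1); (0, 1, 1, 1, 0); (2, 0, 0, 0, 0))


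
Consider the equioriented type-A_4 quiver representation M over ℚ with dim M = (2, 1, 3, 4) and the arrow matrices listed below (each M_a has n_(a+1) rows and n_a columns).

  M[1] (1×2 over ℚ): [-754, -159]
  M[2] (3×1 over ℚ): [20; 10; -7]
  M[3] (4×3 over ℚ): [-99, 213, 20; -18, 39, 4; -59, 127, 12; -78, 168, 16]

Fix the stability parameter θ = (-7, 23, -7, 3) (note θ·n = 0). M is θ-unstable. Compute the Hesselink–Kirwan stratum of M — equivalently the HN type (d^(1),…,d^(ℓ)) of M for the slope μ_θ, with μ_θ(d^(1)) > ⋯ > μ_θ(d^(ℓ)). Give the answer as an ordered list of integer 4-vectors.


Interval decomposition of M: I[1,1], I[1,4], I[3,3], I[3,4], I[4,4]^2.
HN type (ℓ=3): μ^(1)=19/3; μ^(2)=3; μ^(3)=-7

((0, 1, 1, 1); (0, 0, 0, 3); (2, 0, 2, 0))


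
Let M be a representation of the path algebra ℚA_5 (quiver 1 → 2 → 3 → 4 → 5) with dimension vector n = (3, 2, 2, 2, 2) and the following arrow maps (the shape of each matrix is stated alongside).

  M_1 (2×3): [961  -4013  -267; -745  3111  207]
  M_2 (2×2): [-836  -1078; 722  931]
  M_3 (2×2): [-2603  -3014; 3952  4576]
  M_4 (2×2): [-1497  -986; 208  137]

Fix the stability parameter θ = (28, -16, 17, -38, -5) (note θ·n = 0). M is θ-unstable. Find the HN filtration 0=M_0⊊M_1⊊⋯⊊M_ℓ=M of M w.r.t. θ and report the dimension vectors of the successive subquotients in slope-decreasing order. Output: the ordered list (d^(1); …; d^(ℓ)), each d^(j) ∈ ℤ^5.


Interval decomposition of M: I[1,1], I[1,2], I[1,3], I[3,5], I[4,5].
HN type (ℓ=6): μ^(1)=28; μ^(2)=17; μ^(3)=6; μ^(4)=-5; μ^(5)=-21/2; μ^(6)=-38

((1, 0, 0, 0, 0); (0, 0, 1, 0, 0); (2, 2, 0, 0, 0); (0, 0, 0, 0, 2); (0, 0, 1, 1, 0); (0, 0, 0, 1, 0))


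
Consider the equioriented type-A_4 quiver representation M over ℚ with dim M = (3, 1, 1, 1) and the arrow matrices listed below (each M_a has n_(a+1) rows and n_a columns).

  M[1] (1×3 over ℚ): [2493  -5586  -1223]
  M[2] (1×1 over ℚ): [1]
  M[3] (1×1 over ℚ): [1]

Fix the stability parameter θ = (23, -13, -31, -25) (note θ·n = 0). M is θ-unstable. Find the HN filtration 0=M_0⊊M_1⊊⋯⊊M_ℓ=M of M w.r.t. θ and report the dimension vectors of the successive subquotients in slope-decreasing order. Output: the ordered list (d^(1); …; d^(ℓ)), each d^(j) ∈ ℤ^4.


Barcode: M ≅ I[1,1]^2, I[1,4]. HN layers by μ_θ (2 steps, strictly decreasing):
  μ^(1)=23; μ^(2)=-23/2

((2, 0, 0, 0); (1, 1, 1, 1))


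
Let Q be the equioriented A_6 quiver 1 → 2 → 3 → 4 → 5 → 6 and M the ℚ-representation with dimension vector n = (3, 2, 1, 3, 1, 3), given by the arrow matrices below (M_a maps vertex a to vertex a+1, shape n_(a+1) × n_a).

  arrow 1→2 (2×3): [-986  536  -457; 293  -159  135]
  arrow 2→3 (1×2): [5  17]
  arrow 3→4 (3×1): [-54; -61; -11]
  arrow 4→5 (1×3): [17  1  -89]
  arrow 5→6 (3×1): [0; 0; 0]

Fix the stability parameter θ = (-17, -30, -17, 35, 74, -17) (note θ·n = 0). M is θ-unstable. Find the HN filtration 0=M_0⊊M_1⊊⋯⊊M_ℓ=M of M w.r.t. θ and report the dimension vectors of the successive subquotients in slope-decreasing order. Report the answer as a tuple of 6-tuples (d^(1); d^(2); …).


Via rank(M_{q-1}∘⋯∘M_p): M ≅ I[1,1], I[1,2], I[1,4], I[4,4], I[4,5], I[6,6]^3.
μ_θ-semistable layers: μ^(1)=74; μ^(2)=35; μ^(3)=-17; μ^(4)=-47/2

((0, 0, 0, 0, 1, 0); (0, 0, 0, 3, 0, 0); (1, 0, 1, 0, 0, 3); (2, 2, 0, 0, 0, 0))
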